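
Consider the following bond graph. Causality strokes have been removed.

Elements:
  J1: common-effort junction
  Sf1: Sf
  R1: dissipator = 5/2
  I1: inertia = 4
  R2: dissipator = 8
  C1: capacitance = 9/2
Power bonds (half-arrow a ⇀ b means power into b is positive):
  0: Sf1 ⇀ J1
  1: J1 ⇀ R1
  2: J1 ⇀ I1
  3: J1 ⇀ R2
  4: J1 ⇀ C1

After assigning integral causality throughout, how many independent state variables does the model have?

bond 0 →Sf1  (Sf1: flow source, stroke at near end)
bond 2 →I1  (I1: I, integral causality)
bond 4 →J1  (prefer integral on C1)
bond 1 →R1  (common-e at J1 fixed by 4)
bond 3 →R2  (J1 effort already set via bond 4)

2  (C1, I1 all integral)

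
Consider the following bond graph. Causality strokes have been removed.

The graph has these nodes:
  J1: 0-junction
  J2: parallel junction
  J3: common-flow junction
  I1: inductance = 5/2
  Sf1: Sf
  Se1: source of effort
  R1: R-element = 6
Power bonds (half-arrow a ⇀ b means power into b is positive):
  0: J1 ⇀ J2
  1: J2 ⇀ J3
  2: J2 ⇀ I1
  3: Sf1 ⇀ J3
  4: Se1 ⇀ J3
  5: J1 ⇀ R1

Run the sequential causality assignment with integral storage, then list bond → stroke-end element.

b3 →Sf1  (source Sf1 imposes f)
b4 →J3  (Se1: effort source, stroke at far end)
b1 →J3  (common-f at J3 fixed by 3)
b2 →I1  (prefer integral on I1)
b0 →J2  (J2: last free bond brings effort in)
b5 →J1  (J1 needs exactly one e-in)

b0 stroke at J2
b1 stroke at J3
b2 stroke at I1
b3 stroke at Sf1
b4 stroke at J3
b5 stroke at J1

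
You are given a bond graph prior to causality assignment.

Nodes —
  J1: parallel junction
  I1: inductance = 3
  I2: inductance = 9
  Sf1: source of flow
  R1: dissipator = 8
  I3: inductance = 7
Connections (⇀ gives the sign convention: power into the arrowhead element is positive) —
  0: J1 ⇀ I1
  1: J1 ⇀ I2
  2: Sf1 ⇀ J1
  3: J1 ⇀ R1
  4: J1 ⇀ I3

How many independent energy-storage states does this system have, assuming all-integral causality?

#2 →Sf1  (Sf1 (Sf) sets flow on bond)
#0 →I1  (prefer integral on I1)
#1 →I2  (I2: I, integral causality)
#4 →I3  (I3 outputs flow p/I3)
#3 →J1  (only one effort-in slot at J1)

3  (I1, I2, I3 all integral)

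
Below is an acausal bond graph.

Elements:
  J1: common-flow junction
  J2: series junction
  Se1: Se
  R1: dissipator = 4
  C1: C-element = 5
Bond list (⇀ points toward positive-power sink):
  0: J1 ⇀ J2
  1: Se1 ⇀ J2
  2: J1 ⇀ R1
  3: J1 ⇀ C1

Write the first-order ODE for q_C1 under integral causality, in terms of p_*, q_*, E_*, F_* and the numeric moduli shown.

b1 →J2  (Se1: effort source, stroke at far end)
b0 →J1  (only one flow-in slot at J2)
b3 →J1  (C1: C, integral causality)
b2 →R1  (closing 1-jn rule on J1)

dq_C1/dt = E_Se1/4 - q_C1/20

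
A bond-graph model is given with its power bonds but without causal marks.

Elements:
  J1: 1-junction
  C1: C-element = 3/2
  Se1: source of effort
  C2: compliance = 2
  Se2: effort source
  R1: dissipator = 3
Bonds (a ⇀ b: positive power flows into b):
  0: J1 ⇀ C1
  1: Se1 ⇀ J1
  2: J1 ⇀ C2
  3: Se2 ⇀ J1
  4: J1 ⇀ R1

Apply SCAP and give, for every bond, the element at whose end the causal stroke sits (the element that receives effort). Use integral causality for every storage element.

β0 stroke→J1
β1 stroke→J1
β2 stroke→J1
β3 stroke→J1
β4 stroke→R1

#1 stroke at J1  (Se1: effort source, stroke at far end)
#3 stroke at J1  (source Se2 imposes e)
#0 stroke at J1  (prefer integral on C1)
#2 stroke at J1  (C2 integral (e out))
#4 stroke at R1  (closing 1-jn rule on J1)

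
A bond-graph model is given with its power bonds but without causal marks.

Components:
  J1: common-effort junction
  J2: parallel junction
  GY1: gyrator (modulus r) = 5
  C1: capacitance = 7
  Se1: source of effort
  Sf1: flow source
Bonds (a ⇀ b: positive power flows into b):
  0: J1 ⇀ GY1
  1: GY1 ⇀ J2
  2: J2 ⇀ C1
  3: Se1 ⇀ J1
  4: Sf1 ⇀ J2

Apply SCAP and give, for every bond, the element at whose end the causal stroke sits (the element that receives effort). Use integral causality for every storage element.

bond 3 stroke→J1  (source Se1 imposes e)
bond 4 stroke→Sf1  (Sf1 fixes flow; stroke at Sf1)
bond 0 stroke→GY1  (0-jn J1 has e-setter on 3)
bond 1 stroke→GY1  (GY1 both-in/both-out from 0)
bond 2 stroke→J2  (J2: last free bond brings effort in)

β0 →GY1
β1 →GY1
β2 →J2
β3 →J1
β4 →Sf1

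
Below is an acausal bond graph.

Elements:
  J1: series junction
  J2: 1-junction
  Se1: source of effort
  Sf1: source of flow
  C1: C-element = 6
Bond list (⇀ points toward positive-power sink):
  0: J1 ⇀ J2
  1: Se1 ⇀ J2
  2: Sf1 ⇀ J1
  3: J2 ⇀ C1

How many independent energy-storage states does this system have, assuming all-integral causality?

1  (C1 all integral)

β1 →J2  (Se1 fixes effort; stroke away)
β2 →Sf1  (Sf1 (Sf) sets flow on bond)
β0 →J1  (J1 flow already set via bond 2)
β3 →J2  (J2 flow already set via bond 0)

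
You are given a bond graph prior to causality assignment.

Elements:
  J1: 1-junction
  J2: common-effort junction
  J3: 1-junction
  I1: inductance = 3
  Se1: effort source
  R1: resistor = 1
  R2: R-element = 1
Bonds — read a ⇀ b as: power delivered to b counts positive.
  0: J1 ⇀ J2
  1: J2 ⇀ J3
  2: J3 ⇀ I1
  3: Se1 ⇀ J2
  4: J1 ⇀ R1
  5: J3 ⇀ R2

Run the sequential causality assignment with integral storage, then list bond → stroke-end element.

bond 0 →J1
bond 1 →J3
bond 2 →I1
bond 3 →J2
bond 4 →R1
bond 5 →J3

b3 stroke at J2  (Se1: effort source, stroke at far end)
b0 stroke at J1  (J2 effort already set via bond 3)
b1 stroke at J3  (0-jn J2 has e-setter on 3)
b4 stroke at R1  (closing 1-jn rule on J1)
b2 stroke at I1  (I1 integral (f out))
b5 stroke at J3  (J3: bond 2 brought flow, rest push out)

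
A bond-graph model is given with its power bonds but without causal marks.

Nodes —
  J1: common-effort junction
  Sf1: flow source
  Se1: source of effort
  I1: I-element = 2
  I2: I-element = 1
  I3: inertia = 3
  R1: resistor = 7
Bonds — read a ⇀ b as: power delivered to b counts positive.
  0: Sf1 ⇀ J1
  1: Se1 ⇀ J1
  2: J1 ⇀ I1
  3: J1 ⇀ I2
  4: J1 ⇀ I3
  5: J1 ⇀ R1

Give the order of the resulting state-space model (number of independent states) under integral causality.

β0 stroke→Sf1  (Sf1 fixes flow; stroke at Sf1)
β1 stroke→J1  (source Se1 imposes e)
β2 stroke→I1  (common-e at J1 fixed by 1)
β3 stroke→I2  (common-e at J1 fixed by 1)
β4 stroke→I3  (J1 effort already set via bond 1)
β5 stroke→R1  (J1: bond 1 brought effort, rest push out)

3  (I1, I2, I3 all integral)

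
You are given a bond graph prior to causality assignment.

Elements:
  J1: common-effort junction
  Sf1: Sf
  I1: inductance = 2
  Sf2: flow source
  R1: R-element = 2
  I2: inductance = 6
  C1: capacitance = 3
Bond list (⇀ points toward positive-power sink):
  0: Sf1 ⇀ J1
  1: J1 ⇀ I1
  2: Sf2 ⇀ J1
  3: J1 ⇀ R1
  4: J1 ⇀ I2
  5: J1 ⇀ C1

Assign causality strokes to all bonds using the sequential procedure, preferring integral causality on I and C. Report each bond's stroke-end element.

b0 stroke→Sf1
b1 stroke→I1
b2 stroke→Sf2
b3 stroke→R1
b4 stroke→I2
b5 stroke→J1

b0 →Sf1  (source Sf1 imposes f)
b2 →Sf2  (Sf2 (Sf) sets flow on bond)
b1 →I1  (I1 outputs flow p/I1)
b4 →I2  (I2 integral (f out))
b5 →J1  (C1 integral (e out))
b3 →R1  (J1: bond 5 brought effort, rest push out)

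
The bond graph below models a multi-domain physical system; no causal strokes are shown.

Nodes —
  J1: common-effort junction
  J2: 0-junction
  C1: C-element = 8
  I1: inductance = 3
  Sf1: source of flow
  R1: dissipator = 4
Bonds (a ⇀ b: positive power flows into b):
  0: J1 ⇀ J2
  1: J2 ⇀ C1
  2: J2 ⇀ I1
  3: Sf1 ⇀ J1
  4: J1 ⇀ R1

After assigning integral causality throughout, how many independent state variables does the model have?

2  (C1, I1 all integral)

bond 3 →Sf1  (source Sf1 imposes f)
bond 1 →J2  (C1: C, integral causality)
bond 0 →J1  (J2: bond 1 brought effort, rest push out)
bond 2 →I1  (J2: bond 1 brought effort, rest push out)
bond 4 →R1  (0-jn J1 has e-setter on 0)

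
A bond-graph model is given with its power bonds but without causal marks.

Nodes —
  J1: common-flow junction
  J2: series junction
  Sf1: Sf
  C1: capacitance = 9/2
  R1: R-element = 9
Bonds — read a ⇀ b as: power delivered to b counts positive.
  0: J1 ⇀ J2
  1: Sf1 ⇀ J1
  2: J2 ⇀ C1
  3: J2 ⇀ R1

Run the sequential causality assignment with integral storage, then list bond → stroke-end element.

#0 stroke→J1
#1 stroke→Sf1
#2 stroke→J2
#3 stroke→J2

b1 stroke→Sf1  (Sf1 fixes flow; stroke at Sf1)
b0 stroke→J1  (common-f at J1 fixed by 1)
b2 stroke→J2  (J2 flow already set via bond 0)
b3 stroke→J2  (common-f at J2 fixed by 0)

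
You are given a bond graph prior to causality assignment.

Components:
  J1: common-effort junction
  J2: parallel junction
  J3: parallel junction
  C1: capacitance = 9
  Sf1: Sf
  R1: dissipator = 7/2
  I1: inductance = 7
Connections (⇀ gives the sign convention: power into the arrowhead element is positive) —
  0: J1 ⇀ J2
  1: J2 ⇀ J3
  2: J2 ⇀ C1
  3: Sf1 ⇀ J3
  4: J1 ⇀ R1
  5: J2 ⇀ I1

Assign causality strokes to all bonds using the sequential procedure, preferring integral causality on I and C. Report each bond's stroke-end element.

bond 3 →Sf1  (Sf1 fixes flow; stroke at Sf1)
bond 1 →J3  (closing 0-jn rule on J3)
bond 2 →J2  (prefer integral on C1)
bond 0 →J1  (0-jn J2 has e-setter on 2)
bond 5 →I1  (common-e at J2 fixed by 2)
bond 4 →R1  (common-e at J1 fixed by 0)

#0 stroke→J1
#1 stroke→J3
#2 stroke→J2
#3 stroke→Sf1
#4 stroke→R1
#5 stroke→I1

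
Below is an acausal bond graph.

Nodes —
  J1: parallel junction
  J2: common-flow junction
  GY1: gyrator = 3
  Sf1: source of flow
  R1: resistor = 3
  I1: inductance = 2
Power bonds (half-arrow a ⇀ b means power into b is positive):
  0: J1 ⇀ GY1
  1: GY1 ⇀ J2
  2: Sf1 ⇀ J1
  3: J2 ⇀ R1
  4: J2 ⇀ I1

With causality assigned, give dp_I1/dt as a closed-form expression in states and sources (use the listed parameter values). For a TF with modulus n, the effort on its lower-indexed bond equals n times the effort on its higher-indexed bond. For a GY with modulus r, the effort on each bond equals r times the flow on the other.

dp_I1/dt = 3*F_Sf1 - 3*p_I1/2

bond 2 stroke→Sf1  (Sf1: flow source, stroke at near end)
bond 0 stroke→J1  (J1 needs exactly one e-in)
bond 1 stroke→J2  (through GY1, causality inverts; strokes same side of GY1)
bond 4 stroke→I1  (prefer integral on I1)
bond 3 stroke→J2  (J2: bond 4 brought flow, rest push out)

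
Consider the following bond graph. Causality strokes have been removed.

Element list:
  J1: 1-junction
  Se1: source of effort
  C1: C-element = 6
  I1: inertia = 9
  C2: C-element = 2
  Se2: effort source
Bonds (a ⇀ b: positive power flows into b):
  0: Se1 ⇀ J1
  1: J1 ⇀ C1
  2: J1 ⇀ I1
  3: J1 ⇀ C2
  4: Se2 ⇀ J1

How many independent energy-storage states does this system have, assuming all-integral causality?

bond 0 →J1  (Se1 (Se) sets effort on bond)
bond 4 →J1  (Se2 fixes effort; stroke away)
bond 1 →J1  (C1 integral (e out))
bond 2 →I1  (prefer integral on I1)
bond 3 →J1  (common-f at J1 fixed by 2)

3  (C1, C2, I1 all integral)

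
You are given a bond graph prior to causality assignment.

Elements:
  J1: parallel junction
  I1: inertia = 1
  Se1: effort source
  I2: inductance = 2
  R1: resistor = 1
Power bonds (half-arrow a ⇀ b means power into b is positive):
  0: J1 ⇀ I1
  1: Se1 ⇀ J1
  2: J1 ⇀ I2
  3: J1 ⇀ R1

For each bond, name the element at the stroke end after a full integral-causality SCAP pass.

β1 |J1  (source Se1 imposes e)
β0 |I1  (common-e at J1 fixed by 1)
β2 |I2  (J1: bond 1 brought effort, rest push out)
β3 |R1  (0-jn J1 has e-setter on 1)

#0 |I1
#1 |J1
#2 |I2
#3 |R1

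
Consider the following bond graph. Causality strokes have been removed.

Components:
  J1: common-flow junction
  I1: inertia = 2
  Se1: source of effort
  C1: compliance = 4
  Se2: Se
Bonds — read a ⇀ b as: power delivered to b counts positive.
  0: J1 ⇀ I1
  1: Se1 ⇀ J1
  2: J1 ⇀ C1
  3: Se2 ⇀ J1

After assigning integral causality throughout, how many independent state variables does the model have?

2  (C1, I1 all integral)

bond 1 |J1  (Se1 fixes effort; stroke away)
bond 3 |J1  (Se2: effort source, stroke at far end)
bond 0 |I1  (I1 outputs flow p/I1)
bond 2 |J1  (common-f at J1 fixed by 0)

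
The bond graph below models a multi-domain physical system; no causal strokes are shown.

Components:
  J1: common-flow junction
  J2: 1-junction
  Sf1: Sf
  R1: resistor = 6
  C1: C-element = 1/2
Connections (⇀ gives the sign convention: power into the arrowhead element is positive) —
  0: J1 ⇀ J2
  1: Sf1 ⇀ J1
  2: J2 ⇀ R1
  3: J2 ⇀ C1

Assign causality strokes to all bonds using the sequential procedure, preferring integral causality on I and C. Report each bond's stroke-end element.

β0 stroke at J1
β1 stroke at Sf1
β2 stroke at J2
β3 stroke at J2

#1 →Sf1  (Sf1: flow source, stroke at near end)
#0 →J1  (1-jn J1 has f-setter on 1)
#2 →J2  (J2: bond 0 brought flow, rest push out)
#3 →J2  (1-jn J2 has f-setter on 0)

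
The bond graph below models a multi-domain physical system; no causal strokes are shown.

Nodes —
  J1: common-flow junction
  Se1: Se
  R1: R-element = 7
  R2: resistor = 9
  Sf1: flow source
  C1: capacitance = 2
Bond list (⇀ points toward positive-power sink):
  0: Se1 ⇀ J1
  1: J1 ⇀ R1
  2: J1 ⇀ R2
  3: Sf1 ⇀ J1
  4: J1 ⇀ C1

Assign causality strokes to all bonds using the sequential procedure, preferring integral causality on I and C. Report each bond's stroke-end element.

b0 stroke→J1  (Se1: effort source, stroke at far end)
b3 stroke→Sf1  (source Sf1 imposes f)
b1 stroke→J1  (J1: bond 3 brought flow, rest push out)
b2 stroke→J1  (1-jn J1 has f-setter on 3)
b4 stroke→J1  (common-f at J1 fixed by 3)

β0 stroke→J1
β1 stroke→J1
β2 stroke→J1
β3 stroke→Sf1
β4 stroke→J1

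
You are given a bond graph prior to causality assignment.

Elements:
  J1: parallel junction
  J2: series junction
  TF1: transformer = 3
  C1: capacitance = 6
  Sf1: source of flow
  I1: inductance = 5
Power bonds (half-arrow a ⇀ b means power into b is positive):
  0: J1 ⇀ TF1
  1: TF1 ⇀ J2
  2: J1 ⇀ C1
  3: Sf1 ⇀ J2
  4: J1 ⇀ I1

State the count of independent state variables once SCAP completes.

2  (C1, I1 all integral)

β3 stroke→Sf1  (Sf1 (Sf) sets flow on bond)
β1 stroke→J2  (1-jn J2 has f-setter on 3)
β0 stroke→TF1  (TF TF1: opposite of bond 1)
β2 stroke→J1  (C1: C, integral causality)
β4 stroke→I1  (J1: bond 2 brought effort, rest push out)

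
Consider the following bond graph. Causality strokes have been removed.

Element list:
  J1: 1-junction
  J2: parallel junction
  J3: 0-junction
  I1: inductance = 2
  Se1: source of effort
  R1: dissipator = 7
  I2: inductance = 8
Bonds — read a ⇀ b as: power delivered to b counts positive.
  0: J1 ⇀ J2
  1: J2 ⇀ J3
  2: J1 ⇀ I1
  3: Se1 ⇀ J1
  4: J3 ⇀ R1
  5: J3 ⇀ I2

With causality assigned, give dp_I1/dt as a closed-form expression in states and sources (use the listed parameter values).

bond 3 |J1  (source Se1 imposes e)
bond 2 |I1  (I1 integral (f out))
bond 0 |J1  (J1 flow already set via bond 2)
bond 1 |J2  (closing 0-jn rule on J2)
bond 5 |I2  (I2: I, integral causality)
bond 4 |J3  (J3 needs exactly one e-in)

dp_I1/dt = E_Se1 - 7*p_I1/2 + 7*p_I2/8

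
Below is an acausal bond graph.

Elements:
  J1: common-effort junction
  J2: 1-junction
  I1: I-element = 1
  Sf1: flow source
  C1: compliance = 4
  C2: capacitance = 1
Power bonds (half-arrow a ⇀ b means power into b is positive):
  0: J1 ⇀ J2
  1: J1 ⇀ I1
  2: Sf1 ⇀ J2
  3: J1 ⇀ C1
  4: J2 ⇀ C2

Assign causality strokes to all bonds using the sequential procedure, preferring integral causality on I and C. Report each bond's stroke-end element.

b0 |J2
b1 |I1
b2 |Sf1
b3 |J1
b4 |J2

b2 stroke→Sf1  (Sf1 fixes flow; stroke at Sf1)
b0 stroke→J2  (J2: bond 2 brought flow, rest push out)
b4 stroke→J2  (1-jn J2 has f-setter on 2)
b1 stroke→I1  (I1: I, integral causality)
b3 stroke→J1  (closing 0-jn rule on J1)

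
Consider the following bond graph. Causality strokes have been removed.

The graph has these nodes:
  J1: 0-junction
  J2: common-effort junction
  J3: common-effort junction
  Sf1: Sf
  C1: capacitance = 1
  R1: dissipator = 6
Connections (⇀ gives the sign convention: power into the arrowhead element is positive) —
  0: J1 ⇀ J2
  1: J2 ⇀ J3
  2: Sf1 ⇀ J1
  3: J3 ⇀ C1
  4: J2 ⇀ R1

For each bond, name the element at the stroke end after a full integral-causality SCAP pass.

β2 →Sf1  (Sf1: flow source, stroke at near end)
β0 →J1  (closing 0-jn rule on J1)
β3 →J3  (C1 integral (e out))
β1 →J2  (J3 effort already set via bond 3)
β4 →R1  (J2: bond 1 brought effort, rest push out)

β0 stroke→J1
β1 stroke→J2
β2 stroke→Sf1
β3 stroke→J3
β4 stroke→R1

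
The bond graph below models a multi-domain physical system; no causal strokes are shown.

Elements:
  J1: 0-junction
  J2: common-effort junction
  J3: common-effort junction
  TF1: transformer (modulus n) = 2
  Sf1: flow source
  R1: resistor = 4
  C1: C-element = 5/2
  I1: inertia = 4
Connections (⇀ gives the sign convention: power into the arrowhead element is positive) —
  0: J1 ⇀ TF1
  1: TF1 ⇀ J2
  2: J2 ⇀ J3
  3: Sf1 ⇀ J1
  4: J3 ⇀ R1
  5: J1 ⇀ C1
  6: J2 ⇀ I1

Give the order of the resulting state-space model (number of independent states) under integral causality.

2  (C1, I1 all integral)

b3 stroke at Sf1  (Sf1 fixes flow; stroke at Sf1)
b5 stroke at J1  (prefer integral on C1)
b0 stroke at TF1  (0-jn J1 has e-setter on 5)
b1 stroke at J2  (TF1 one-in-one-out from 0)
b2 stroke at J3  (0-jn J2 has e-setter on 1)
b6 stroke at I1  (J2: bond 1 brought effort, rest push out)
b4 stroke at R1  (J3: bond 2 brought effort, rest push out)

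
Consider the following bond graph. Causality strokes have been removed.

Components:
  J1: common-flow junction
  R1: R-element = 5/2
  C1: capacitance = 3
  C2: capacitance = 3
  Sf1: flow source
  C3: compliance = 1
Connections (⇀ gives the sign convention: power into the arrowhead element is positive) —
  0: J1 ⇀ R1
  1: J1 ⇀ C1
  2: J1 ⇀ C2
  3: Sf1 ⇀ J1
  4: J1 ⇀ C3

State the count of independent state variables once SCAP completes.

bond 3 |Sf1  (Sf1 (Sf) sets flow on bond)
bond 0 |J1  (J1: bond 3 brought flow, rest push out)
bond 1 |J1  (common-f at J1 fixed by 3)
bond 2 |J1  (common-f at J1 fixed by 3)
bond 4 |J1  (J1 flow already set via bond 3)

3  (C1, C2, C3 all integral)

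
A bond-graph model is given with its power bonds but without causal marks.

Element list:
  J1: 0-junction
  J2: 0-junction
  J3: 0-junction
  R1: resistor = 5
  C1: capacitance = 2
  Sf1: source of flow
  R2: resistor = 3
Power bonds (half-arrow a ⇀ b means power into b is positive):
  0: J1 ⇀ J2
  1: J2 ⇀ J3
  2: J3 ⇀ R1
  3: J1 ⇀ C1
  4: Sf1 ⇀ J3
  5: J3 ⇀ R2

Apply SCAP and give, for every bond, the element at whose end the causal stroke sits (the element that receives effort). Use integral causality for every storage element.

b0 |J2
b1 |J3
b2 |R1
b3 |J1
b4 |Sf1
b5 |R2

bond 4 →Sf1  (source Sf1 imposes f)
bond 3 →J1  (prefer integral on C1)
bond 0 →J2  (J1 effort already set via bond 3)
bond 1 →J3  (J2 effort already set via bond 0)
bond 2 →R1  (common-e at J3 fixed by 1)
bond 5 →R2  (J3: bond 1 brought effort, rest push out)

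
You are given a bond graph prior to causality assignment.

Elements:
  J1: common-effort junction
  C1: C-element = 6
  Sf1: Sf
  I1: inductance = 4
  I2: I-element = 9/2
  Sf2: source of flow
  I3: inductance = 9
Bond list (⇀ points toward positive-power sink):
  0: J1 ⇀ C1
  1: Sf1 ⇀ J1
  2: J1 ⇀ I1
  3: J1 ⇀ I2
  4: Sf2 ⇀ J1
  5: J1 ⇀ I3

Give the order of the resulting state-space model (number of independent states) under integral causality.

bond 1 |Sf1  (source Sf1 imposes f)
bond 4 |Sf2  (Sf2: flow source, stroke at near end)
bond 0 |J1  (prefer integral on C1)
bond 2 |I1  (J1: bond 0 brought effort, rest push out)
bond 3 |I2  (common-e at J1 fixed by 0)
bond 5 |I3  (common-e at J1 fixed by 0)

4  (C1, I1, I2, I3 all integral)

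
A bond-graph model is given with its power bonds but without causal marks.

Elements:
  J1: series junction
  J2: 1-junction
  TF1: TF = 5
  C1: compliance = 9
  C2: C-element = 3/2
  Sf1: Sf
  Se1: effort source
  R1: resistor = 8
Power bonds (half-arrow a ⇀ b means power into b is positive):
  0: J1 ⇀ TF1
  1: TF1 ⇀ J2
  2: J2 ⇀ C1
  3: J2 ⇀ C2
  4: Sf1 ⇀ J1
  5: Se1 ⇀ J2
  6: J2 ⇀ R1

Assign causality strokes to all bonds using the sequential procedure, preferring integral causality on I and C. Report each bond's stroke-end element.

β4 stroke at Sf1  (Sf1: flow source, stroke at near end)
β5 stroke at J2  (source Se1 imposes e)
β0 stroke at J1  (J1 flow already set via bond 4)
β1 stroke at TF1  (TF TF1: opposite of bond 0)
β2 stroke at J2  (J2: bond 1 brought flow, rest push out)
β3 stroke at J2  (common-f at J2 fixed by 1)
β6 stroke at J2  (J2: bond 1 brought flow, rest push out)

#0 |J1
#1 |TF1
#2 |J2
#3 |J2
#4 |Sf1
#5 |J2
#6 |J2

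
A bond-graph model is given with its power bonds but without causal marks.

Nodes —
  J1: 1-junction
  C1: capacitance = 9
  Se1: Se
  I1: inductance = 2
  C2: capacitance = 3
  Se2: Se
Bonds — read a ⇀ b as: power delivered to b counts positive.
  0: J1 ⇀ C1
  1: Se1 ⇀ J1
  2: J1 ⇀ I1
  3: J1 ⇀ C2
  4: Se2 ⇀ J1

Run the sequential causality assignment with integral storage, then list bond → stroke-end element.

β0 stroke→J1
β1 stroke→J1
β2 stroke→I1
β3 stroke→J1
β4 stroke→J1

β1 stroke at J1  (source Se1 imposes e)
β4 stroke at J1  (Se2: effort source, stroke at far end)
β0 stroke at J1  (prefer integral on C1)
β2 stroke at I1  (prefer integral on I1)
β3 stroke at J1  (J1: bond 2 brought flow, rest push out)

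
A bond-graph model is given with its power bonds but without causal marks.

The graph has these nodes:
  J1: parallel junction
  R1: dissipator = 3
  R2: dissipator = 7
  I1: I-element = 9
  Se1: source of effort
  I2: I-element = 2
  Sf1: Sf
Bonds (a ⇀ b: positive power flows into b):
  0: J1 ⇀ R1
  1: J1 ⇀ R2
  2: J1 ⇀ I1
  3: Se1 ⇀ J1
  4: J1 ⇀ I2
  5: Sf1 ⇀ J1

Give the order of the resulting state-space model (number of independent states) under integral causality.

2  (I1, I2 all integral)

b3 stroke at J1  (Se1 fixes effort; stroke away)
b5 stroke at Sf1  (source Sf1 imposes f)
b0 stroke at R1  (0-jn J1 has e-setter on 3)
b1 stroke at R2  (common-e at J1 fixed by 3)
b2 stroke at I1  (0-jn J1 has e-setter on 3)
b4 stroke at I2  (common-e at J1 fixed by 3)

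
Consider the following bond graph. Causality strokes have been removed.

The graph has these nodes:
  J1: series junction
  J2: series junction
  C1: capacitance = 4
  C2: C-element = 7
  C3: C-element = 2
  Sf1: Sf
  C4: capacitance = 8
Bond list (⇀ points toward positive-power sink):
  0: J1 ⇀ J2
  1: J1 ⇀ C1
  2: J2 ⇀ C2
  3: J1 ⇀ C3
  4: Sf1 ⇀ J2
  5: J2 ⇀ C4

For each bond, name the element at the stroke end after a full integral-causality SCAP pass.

b4 stroke at Sf1  (source Sf1 imposes f)
b0 stroke at J2  (J2: bond 4 brought flow, rest push out)
b2 stroke at J2  (common-f at J2 fixed by 4)
b5 stroke at J2  (J2 flow already set via bond 4)
b1 stroke at J1  (J1: bond 0 brought flow, rest push out)
b3 stroke at J1  (1-jn J1 has f-setter on 0)

β0 stroke→J2
β1 stroke→J1
β2 stroke→J2
β3 stroke→J1
β4 stroke→Sf1
β5 stroke→J2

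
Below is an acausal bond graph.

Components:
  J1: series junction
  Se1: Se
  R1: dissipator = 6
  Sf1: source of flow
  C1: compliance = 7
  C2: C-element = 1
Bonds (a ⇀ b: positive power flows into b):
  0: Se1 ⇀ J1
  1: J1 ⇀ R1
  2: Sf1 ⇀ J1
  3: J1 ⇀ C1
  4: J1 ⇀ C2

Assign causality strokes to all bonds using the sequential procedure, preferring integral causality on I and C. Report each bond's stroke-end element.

#0 →J1  (Se1: effort source, stroke at far end)
#2 →Sf1  (Sf1 (Sf) sets flow on bond)
#1 →J1  (1-jn J1 has f-setter on 2)
#3 →J1  (J1: bond 2 brought flow, rest push out)
#4 →J1  (common-f at J1 fixed by 2)

b0 stroke at J1
b1 stroke at J1
b2 stroke at Sf1
b3 stroke at J1
b4 stroke at J1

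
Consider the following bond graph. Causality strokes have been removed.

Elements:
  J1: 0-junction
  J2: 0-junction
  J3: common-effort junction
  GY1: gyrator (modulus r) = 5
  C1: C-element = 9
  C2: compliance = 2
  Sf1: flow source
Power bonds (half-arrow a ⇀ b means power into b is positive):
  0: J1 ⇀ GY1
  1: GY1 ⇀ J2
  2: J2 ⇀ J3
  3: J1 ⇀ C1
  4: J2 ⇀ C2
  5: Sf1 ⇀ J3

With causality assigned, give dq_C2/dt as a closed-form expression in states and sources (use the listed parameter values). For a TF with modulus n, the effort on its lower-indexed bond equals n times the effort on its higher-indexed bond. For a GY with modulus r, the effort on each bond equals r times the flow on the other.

dq_C2/dt = F_Sf1 + q_C1/45

#5 |Sf1  (Sf1: flow source, stroke at near end)
#2 |J3  (only one effort-in slot at J3)
#3 |J1  (C1 outputs effort q/C1)
#0 |GY1  (J1 effort already set via bond 3)
#1 |GY1  (GY GY1: same side as bond 0)
#4 |J2  (only one effort-in slot at J2)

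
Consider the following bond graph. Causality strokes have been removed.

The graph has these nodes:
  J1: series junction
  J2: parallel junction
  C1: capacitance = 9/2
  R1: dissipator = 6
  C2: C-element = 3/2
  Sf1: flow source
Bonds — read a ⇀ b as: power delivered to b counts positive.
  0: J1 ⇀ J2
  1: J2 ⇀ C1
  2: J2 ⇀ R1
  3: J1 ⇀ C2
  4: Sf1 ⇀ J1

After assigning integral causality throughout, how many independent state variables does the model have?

bond 4 |Sf1  (Sf1: flow source, stroke at near end)
bond 0 |J1  (J1 flow already set via bond 4)
bond 3 |J1  (1-jn J1 has f-setter on 4)
bond 1 |J2  (C1 integral (e out))
bond 2 |R1  (common-e at J2 fixed by 1)

2  (C1, C2 all integral)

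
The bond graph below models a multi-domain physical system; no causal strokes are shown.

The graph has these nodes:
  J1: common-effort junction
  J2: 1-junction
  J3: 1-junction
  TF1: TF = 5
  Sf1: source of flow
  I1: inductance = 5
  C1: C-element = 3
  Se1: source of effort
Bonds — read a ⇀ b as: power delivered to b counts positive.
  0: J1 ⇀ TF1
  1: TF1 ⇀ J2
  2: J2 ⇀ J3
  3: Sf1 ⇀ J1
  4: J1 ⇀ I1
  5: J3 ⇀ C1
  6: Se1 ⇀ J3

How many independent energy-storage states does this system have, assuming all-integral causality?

b3 stroke at Sf1  (Sf1 (Sf) sets flow on bond)
b6 stroke at J3  (Se1: effort source, stroke at far end)
b4 stroke at I1  (I1 outputs flow p/I1)
b0 stroke at J1  (closing 0-jn rule on J1)
b1 stroke at TF1  (through TF1, causality passes straight; one stroke at TF1)
b2 stroke at J2  (J2: bond 1 brought flow, rest push out)
b5 stroke at J3  (1-jn J3 has f-setter on 2)

2  (C1, I1 all integral)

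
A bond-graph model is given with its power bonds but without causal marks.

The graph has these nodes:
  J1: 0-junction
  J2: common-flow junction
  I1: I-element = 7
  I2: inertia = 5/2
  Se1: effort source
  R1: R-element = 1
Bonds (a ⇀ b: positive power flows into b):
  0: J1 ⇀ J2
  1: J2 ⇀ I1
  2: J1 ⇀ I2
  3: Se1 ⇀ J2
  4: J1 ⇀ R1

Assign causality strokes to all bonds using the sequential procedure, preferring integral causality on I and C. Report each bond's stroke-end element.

β3 |J2  (source Se1 imposes e)
β1 |I1  (I1 integral (f out))
β0 |J2  (J2: bond 1 brought flow, rest push out)
β2 |I2  (prefer integral on I2)
β4 |J1  (closing 0-jn rule on J1)

β0 stroke→J2
β1 stroke→I1
β2 stroke→I2
β3 stroke→J2
β4 stroke→J1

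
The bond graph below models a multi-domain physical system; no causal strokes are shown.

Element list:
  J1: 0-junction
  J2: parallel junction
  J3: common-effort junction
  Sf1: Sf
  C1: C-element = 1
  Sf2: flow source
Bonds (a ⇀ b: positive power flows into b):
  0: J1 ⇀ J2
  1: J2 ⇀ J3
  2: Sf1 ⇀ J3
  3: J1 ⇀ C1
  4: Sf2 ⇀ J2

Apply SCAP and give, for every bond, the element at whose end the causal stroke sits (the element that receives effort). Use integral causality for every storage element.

#0 →J2
#1 →J3
#2 →Sf1
#3 →J1
#4 →Sf2

bond 2 stroke→Sf1  (Sf1 (Sf) sets flow on bond)
bond 4 stroke→Sf2  (Sf2 (Sf) sets flow on bond)
bond 1 stroke→J3  (closing 0-jn rule on J3)
bond 0 stroke→J2  (closing 0-jn rule on J2)
bond 3 stroke→J1  (J1: last free bond brings effort in)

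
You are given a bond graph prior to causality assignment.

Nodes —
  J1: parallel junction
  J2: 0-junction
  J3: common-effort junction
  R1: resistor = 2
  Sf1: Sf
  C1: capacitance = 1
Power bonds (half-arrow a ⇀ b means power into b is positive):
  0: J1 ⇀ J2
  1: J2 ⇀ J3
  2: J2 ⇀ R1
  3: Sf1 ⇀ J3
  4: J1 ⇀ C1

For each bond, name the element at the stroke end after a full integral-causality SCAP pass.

bond 0 →J2
bond 1 →J3
bond 2 →R1
bond 3 →Sf1
bond 4 →J1

β3 stroke at Sf1  (Sf1 fixes flow; stroke at Sf1)
β1 stroke at J3  (closing 0-jn rule on J3)
β4 stroke at J1  (C1 outputs effort q/C1)
β0 stroke at J2  (common-e at J1 fixed by 4)
β2 stroke at R1  (J2 effort already set via bond 0)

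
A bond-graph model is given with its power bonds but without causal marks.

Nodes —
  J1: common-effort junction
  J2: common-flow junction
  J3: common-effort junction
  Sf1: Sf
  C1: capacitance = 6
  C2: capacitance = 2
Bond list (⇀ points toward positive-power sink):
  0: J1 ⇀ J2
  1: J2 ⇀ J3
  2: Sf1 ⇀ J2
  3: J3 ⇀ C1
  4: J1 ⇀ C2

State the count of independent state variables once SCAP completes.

b2 →Sf1  (source Sf1 imposes f)
b0 →J2  (common-f at J2 fixed by 2)
b1 →J2  (1-jn J2 has f-setter on 2)
b3 →J3  (J3: last free bond brings effort in)
b4 →J1  (J1 needs exactly one e-in)

2  (C1, C2 all integral)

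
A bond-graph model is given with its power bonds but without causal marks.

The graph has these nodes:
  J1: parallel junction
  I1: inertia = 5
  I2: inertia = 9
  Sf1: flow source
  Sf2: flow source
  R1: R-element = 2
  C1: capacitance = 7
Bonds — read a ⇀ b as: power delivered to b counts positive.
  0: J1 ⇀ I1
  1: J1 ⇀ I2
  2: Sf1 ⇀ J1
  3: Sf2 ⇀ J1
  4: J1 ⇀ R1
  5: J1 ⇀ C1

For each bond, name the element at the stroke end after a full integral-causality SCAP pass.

β2 →Sf1  (source Sf1 imposes f)
β3 →Sf2  (Sf2 fixes flow; stroke at Sf2)
β0 →I1  (I1 integral (f out))
β1 →I2  (I2: I, integral causality)
β5 →J1  (C1 integral (e out))
β4 →R1  (0-jn J1 has e-setter on 5)

b0 stroke→I1
b1 stroke→I2
b2 stroke→Sf1
b3 stroke→Sf2
b4 stroke→R1
b5 stroke→J1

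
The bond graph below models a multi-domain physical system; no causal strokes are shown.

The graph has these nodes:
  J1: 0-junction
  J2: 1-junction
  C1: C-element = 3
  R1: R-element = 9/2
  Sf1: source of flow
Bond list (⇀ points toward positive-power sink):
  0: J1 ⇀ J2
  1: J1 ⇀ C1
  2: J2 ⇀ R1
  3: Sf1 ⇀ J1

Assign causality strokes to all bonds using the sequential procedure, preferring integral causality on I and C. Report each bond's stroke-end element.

β3 →Sf1  (source Sf1 imposes f)
β1 →J1  (C1 outputs effort q/C1)
β0 →J2  (common-e at J1 fixed by 1)
β2 →R1  (J2 needs exactly one f-in)

β0 stroke→J2
β1 stroke→J1
β2 stroke→R1
β3 stroke→Sf1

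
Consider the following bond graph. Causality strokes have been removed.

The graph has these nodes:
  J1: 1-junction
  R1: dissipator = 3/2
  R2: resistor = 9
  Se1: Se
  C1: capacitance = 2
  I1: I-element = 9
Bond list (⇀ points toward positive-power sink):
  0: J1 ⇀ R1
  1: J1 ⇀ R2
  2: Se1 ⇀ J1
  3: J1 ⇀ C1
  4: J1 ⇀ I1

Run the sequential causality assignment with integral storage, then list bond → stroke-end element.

β2 stroke at J1  (source Se1 imposes e)
β3 stroke at J1  (C1 outputs effort q/C1)
β4 stroke at I1  (I1: I, integral causality)
β0 stroke at J1  (J1: bond 4 brought flow, rest push out)
β1 stroke at J1  (1-jn J1 has f-setter on 4)

bond 0 |J1
bond 1 |J1
bond 2 |J1
bond 3 |J1
bond 4 |I1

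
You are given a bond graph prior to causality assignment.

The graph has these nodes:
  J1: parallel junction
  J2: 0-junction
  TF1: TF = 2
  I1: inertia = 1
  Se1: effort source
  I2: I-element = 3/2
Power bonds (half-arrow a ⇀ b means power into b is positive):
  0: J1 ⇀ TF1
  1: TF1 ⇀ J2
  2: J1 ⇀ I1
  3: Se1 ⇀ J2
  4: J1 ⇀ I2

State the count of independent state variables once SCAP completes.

2  (I1, I2 all integral)

β3 →J2  (source Se1 imposes e)
β1 →TF1  (J2: bond 3 brought effort, rest push out)
β0 →J1  (TF1: transformer flips bond 1)
β2 →I1  (0-jn J1 has e-setter on 0)
β4 →I2  (J1 effort already set via bond 0)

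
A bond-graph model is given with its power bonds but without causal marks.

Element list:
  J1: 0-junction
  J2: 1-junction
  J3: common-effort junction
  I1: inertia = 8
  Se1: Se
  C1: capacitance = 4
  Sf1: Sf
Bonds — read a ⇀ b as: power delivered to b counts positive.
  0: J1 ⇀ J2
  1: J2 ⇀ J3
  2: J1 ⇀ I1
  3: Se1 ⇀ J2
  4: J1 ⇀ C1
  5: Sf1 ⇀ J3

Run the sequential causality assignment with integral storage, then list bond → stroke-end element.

β3 stroke at J2  (Se1 fixes effort; stroke away)
β5 stroke at Sf1  (Sf1 fixes flow; stroke at Sf1)
β1 stroke at J3  (only one effort-in slot at J3)
β0 stroke at J2  (J2: bond 1 brought flow, rest push out)
β2 stroke at I1  (I1 integral (f out))
β4 stroke at J1  (closing 0-jn rule on J1)

β0 |J2
β1 |J3
β2 |I1
β3 |J2
β4 |J1
β5 |Sf1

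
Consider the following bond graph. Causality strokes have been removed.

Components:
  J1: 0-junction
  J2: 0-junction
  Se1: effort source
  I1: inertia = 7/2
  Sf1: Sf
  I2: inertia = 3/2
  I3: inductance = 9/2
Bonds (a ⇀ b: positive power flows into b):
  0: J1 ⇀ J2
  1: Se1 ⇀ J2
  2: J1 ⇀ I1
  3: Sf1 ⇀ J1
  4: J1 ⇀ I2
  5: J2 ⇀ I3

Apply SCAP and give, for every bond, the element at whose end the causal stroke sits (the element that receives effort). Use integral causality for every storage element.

#0 →J1
#1 →J2
#2 →I1
#3 →Sf1
#4 →I2
#5 →I3

#1 |J2  (Se1 fixes effort; stroke away)
#3 |Sf1  (Sf1: flow source, stroke at near end)
#0 |J1  (J2 effort already set via bond 1)
#5 |I3  (common-e at J2 fixed by 1)
#2 |I1  (0-jn J1 has e-setter on 0)
#4 |I2  (J1 effort already set via bond 0)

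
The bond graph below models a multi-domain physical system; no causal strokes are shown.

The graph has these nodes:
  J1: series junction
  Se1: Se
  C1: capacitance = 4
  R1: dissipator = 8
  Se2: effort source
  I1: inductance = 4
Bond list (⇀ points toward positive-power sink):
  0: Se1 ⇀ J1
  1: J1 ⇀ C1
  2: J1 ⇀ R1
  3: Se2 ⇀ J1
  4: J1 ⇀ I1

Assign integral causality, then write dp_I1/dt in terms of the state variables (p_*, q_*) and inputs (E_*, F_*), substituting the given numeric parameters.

dp_I1/dt = E_Se1 + E_Se2 - 2*p_I1 - q_C1/4

#0 stroke→J1  (Se1 fixes effort; stroke away)
#3 stroke→J1  (Se2: effort source, stroke at far end)
#1 stroke→J1  (C1 outputs effort q/C1)
#4 stroke→I1  (prefer integral on I1)
#2 stroke→J1  (common-f at J1 fixed by 4)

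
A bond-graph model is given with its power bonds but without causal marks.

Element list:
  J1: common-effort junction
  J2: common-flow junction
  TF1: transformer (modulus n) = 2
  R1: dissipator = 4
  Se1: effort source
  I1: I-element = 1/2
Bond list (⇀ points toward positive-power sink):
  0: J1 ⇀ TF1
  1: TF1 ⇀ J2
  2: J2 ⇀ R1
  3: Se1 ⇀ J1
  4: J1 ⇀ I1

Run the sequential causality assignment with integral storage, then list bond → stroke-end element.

β3 stroke at J1  (Se1 fixes effort; stroke away)
β0 stroke at TF1  (common-e at J1 fixed by 3)
β4 stroke at I1  (J1 effort already set via bond 3)
β1 stroke at J2  (TF TF1: opposite of bond 0)
β2 stroke at R1  (J2 needs exactly one f-in)

#0 →TF1
#1 →J2
#2 →R1
#3 →J1
#4 →I1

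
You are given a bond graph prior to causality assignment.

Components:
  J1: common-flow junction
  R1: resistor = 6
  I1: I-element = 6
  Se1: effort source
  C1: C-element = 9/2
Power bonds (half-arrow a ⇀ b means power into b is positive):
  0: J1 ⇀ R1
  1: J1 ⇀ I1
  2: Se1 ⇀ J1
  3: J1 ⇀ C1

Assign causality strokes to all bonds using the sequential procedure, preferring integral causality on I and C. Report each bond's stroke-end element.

β2 stroke→J1  (Se1: effort source, stroke at far end)
β1 stroke→I1  (I1: I, integral causality)
β0 stroke→J1  (1-jn J1 has f-setter on 1)
β3 stroke→J1  (1-jn J1 has f-setter on 1)

#0 →J1
#1 →I1
#2 →J1
#3 →J1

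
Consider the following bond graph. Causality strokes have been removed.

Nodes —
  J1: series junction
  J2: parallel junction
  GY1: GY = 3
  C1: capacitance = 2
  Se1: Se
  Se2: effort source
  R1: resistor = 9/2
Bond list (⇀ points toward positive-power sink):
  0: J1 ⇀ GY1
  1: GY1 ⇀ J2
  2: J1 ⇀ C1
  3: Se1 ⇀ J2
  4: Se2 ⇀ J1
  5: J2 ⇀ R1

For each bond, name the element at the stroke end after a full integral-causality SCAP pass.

β0 stroke at GY1
β1 stroke at GY1
β2 stroke at J1
β3 stroke at J2
β4 stroke at J1
β5 stroke at R1

bond 3 →J2  (Se1 (Se) sets effort on bond)
bond 4 →J1  (Se2 fixes effort; stroke away)
bond 1 →GY1  (0-jn J2 has e-setter on 3)
bond 5 →R1  (common-e at J2 fixed by 3)
bond 0 →GY1  (GY1 both-in/both-out from 1)
bond 2 →J1  (1-jn J1 has f-setter on 0)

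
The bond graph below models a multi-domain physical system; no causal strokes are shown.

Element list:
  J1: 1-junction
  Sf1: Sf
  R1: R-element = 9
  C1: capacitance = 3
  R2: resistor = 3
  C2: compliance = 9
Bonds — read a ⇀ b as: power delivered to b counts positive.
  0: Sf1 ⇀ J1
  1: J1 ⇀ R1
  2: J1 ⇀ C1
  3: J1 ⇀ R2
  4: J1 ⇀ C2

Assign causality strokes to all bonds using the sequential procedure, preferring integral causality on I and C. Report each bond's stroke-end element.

b0 stroke→Sf1  (Sf1 fixes flow; stroke at Sf1)
b1 stroke→J1  (J1 flow already set via bond 0)
b2 stroke→J1  (1-jn J1 has f-setter on 0)
b3 stroke→J1  (1-jn J1 has f-setter on 0)
b4 stroke→J1  (J1 flow already set via bond 0)

#0 →Sf1
#1 →J1
#2 →J1
#3 →J1
#4 →J1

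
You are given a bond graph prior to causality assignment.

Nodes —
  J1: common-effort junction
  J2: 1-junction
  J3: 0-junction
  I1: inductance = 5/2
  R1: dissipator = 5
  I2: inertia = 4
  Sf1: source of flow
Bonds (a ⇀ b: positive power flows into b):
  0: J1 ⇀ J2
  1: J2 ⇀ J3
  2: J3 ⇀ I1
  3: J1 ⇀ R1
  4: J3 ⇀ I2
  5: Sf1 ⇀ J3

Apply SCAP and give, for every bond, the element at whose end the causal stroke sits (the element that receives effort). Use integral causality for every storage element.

bond 5 |Sf1  (Sf1: flow source, stroke at near end)
bond 2 |I1  (I1: I, integral causality)
bond 4 |I2  (prefer integral on I2)
bond 1 |J3  (closing 0-jn rule on J3)
bond 0 |J2  (J2 flow already set via bond 1)
bond 3 |J1  (only one effort-in slot at J1)

β0 |J2
β1 |J3
β2 |I1
β3 |J1
β4 |I2
β5 |Sf1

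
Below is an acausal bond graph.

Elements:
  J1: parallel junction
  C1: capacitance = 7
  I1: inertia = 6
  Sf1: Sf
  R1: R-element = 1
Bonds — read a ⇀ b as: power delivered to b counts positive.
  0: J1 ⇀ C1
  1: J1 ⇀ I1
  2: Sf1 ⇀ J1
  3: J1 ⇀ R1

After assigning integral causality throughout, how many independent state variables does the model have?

b2 →Sf1  (source Sf1 imposes f)
b0 →J1  (C1: C, integral causality)
b1 →I1  (common-e at J1 fixed by 0)
b3 →R1  (J1: bond 0 brought effort, rest push out)

2  (C1, I1 all integral)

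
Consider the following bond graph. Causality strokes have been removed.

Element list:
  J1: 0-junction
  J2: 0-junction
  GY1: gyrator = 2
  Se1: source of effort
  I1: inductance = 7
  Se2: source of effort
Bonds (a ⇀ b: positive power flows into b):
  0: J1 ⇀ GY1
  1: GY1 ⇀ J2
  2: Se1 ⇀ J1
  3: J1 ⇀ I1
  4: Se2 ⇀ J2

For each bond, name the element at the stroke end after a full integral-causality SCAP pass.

β2 →J1  (Se1 fixes effort; stroke away)
β4 →J2  (Se2: effort source, stroke at far end)
β0 →GY1  (J1: bond 2 brought effort, rest push out)
β3 →I1  (common-e at J1 fixed by 2)
β1 →GY1  (J2 effort already set via bond 4)

β0 →GY1
β1 →GY1
β2 →J1
β3 →I1
β4 →J2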